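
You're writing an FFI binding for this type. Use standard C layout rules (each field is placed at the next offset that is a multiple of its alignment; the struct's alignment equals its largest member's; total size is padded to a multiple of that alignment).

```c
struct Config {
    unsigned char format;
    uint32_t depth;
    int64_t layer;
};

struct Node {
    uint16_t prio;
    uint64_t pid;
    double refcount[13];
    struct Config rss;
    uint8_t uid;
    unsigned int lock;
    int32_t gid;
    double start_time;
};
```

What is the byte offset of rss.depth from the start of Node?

Config: 0..1  format  (1B, 1-aligned); 1..4  -- padding (3B); 4..8  depth  (4B, 4-aligned); 8..16  layer  (8B, 8-aligned); sizeof = 16, alignof = 8
0..2  prio  (2B, 2-aligned)
2..8  -- padding (6B)
8..16  pid  (8B, 8-aligned)
16..120  refcount  (104B, 8-aligned)
120..136  rss  (16B, 8-aligned)
within Config: depth at 4
120 + 4 = 124

124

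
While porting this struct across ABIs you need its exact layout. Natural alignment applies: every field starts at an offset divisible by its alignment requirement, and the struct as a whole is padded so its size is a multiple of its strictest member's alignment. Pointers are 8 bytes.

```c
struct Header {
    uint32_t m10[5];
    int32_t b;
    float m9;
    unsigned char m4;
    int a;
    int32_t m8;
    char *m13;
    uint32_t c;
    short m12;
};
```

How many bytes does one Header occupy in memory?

56 bytes

@0: m10 [20B, align 4] → 20
@20: b [4B, align 4] → 24
@24: m9 [4B, align 4] → 28
@28: m4 [1B, align 1] → 29
+3 pad (align 4)
@32: a [4B, align 4] → 36
@36: m8 [4B, align 4] → 40
@40: m13 [8B, align 8] → 48
@48: c [4B, align 4] → 52
@52: m12 [2B, align 2] → 54
+2 tail pad (align 8)
size 56, align 8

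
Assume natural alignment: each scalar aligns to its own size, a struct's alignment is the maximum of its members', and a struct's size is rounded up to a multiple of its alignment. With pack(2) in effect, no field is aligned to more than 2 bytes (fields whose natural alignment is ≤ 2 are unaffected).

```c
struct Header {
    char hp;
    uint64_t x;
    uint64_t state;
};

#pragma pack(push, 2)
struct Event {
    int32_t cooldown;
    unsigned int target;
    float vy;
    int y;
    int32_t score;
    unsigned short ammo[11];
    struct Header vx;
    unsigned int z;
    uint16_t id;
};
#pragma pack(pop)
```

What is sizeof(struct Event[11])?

Header: @0: hp [1B, align 1] → 1; +7 pad (align 8); @8: x [8B, align 8] → 16; @16: state [8B, align 8] → 24; size 24, align 8
@0: cooldown [4B, align 2] → 4
@4: target [4B, align 2] → 8
@8: vy [4B, align 2] → 12
@12: y [4B, align 2] → 16
@16: score [4B, align 2] → 20
@20: ammo [22B, align 2] → 42
@42: vx [24B, align 2] → 66
@66: z [4B, align 2] → 70
@70: id [2B, align 2] → 72
size 72, align 2
array of 11: 11 × 72 = 792

792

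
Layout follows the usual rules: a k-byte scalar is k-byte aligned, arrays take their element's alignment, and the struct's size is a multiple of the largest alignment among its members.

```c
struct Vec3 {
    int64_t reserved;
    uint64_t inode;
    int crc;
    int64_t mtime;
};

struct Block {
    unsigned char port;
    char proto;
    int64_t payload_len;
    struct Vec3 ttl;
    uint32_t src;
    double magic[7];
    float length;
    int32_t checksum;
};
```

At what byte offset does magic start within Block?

56

Vec3: @0: reserved [8B, align 8] → 8; @8: inode [8B, align 8] → 16; @16: crc [4B, align 4] → 20; +4 pad (align 8); @24: mtime [8B, align 8] → 32; size 32, align 8
@0: port [1B, align 1] → 1
@1: proto [1B, align 1] → 2
+6 pad (align 8)
@8: payload_len [8B, align 8] → 16
@16: ttl [32B, align 8] → 48
@48: src [4B, align 4] → 52
+4 pad (align 8)
@56: magic [56B, align 8] → 112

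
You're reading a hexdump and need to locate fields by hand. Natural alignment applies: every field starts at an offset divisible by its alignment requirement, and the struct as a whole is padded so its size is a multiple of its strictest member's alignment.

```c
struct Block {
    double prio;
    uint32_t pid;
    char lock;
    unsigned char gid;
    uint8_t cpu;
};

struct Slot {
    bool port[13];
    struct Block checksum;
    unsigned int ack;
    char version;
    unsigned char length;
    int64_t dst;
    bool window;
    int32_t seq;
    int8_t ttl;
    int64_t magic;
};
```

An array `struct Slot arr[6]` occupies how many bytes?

Block: @0: prio [8B, align 8] → 8; @8: pid [4B, align 4] → 12; @12: lock [1B, align 1] → 13; @13: gid [1B, align 1] → 14; @14: cpu [1B, align 1] → 15; +1 tail pad (align 8); size 16, align 8
@0: port [13B, align 1] → 13
+3 pad (align 8)
@16: checksum [16B, align 8] → 32
@32: ack [4B, align 4] → 36
@36: version [1B, align 1] → 37
@37: length [1B, align 1] → 38
+2 pad (align 8)
@40: dst [8B, align 8] → 48
@48: window [1B, align 1] → 49
+3 pad (align 4)
@52: seq [4B, align 4] → 56
@56: ttl [1B, align 1] → 57
+7 pad (align 8)
@64: magic [8B, align 8] → 72
size 72, align 8
array of 6: 6 × 72 = 432

432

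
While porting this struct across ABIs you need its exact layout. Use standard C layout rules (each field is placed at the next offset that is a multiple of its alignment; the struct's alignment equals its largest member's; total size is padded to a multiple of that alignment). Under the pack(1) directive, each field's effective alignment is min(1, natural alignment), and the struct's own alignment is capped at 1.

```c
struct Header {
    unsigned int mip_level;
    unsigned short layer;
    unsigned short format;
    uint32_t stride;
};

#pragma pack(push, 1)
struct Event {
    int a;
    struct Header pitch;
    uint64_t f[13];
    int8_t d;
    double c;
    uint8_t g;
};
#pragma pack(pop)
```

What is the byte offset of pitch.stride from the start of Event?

12

Header: @0: mip_level [4B, align 4] → 4; @4: layer [2B, align 2] → 6; @6: format [2B, align 2] → 8; @8: stride [4B, align 4] → 12; size 12, align 4
@0: a [4B, align 1] → 4
@4: pitch [12B, align 1] → 16
within Header: stride at 8
4 + 8 = 12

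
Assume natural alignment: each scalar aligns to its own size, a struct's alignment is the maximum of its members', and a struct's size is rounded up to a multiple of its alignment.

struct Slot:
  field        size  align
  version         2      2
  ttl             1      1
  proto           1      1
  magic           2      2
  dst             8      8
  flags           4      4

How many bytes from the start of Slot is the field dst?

version at 0 (size 2, align 2) → ends 2
ttl at 2 (size 1, align 1) → ends 3
proto at 3 (size 1, align 1) → ends 4
magic at 4 (size 2, align 2) → ends 6
pad 2 to align 8 for dst
dst at 8 (size 8, align 8) → ends 16

8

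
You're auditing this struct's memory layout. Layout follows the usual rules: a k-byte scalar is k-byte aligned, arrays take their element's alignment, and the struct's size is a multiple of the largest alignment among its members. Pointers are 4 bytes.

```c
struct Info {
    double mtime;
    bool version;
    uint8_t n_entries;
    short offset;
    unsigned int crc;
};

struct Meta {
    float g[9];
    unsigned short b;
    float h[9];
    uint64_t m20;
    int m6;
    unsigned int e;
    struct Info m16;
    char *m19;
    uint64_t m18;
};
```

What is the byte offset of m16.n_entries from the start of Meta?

105

Info: @0: mtime [8B, align 8] → 8; @8: version [1B, align 1] → 9; @9: n_entries [1B, align 1] → 10; @10: offset [2B, align 2] → 12; @12: crc [4B, align 4] → 16; size 16, align 8
@0: g [36B, align 4] → 36
@36: b [2B, align 2] → 38
+2 pad (align 4)
@40: h [36B, align 4] → 76
+4 pad (align 8)
@80: m20 [8B, align 8] → 88
@88: m6 [4B, align 4] → 92
@92: e [4B, align 4] → 96
@96: m16 [16B, align 8] → 112
within Info: n_entries at 9
96 + 9 = 105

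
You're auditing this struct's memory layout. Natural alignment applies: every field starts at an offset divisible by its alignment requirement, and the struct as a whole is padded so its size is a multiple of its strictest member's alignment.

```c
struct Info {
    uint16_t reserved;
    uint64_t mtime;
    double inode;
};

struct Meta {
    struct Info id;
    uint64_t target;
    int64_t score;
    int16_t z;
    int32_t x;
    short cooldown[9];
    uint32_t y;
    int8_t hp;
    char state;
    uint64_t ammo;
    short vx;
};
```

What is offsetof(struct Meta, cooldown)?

48

Info: @0: reserved [2B, align 2] → 2; +6 pad (align 8); @8: mtime [8B, align 8] → 16; @16: inode [8B, align 8] → 24; size 24, align 8
@0: id [24B, align 8] → 24
@24: target [8B, align 8] → 32
@32: score [8B, align 8] → 40
@40: z [2B, align 2] → 42
+2 pad (align 4)
@44: x [4B, align 4] → 48
@48: cooldown [18B, align 2] → 66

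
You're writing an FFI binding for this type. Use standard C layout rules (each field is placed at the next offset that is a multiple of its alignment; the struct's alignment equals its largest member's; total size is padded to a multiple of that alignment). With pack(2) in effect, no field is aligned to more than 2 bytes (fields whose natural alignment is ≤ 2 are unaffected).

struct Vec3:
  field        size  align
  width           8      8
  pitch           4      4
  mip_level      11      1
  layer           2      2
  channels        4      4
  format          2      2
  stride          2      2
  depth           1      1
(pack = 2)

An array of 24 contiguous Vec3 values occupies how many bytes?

width at 0 (size 8, align 2) → ends 8
pitch at 8 (size 4, align 2) → ends 12
mip_level at 12 (size 11, align 1) → ends 23
pad 1 to align 2 for layer
layer at 24 (size 2, align 2) → ends 26
channels at 26 (size 4, align 2) → ends 30
format at 30 (size 2, align 2) → ends 32
stride at 32 (size 2, align 2) → ends 34
depth at 34 (size 1, align 1) → ends 35
tail pad 1 to reach multiple of 2
total 36 bytes, alignment 2
array of 24: 24 × 36 = 864

864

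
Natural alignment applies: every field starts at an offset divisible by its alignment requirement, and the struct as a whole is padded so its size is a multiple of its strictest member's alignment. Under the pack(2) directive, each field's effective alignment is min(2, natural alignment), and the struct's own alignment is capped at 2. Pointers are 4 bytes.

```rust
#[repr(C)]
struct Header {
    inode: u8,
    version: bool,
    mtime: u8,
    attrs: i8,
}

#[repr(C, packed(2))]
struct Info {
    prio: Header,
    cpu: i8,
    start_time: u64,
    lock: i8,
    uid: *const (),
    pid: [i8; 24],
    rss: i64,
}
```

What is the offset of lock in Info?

14

Header: @0: inode [1B, align 1] → 1; @1: version [1B, align 1] → 2; @2: mtime [1B, align 1] → 3; @3: attrs [1B, align 1] → 4; size 4, align 1
@0: prio [4B, align 1] → 4
@4: cpu [1B, align 1] → 5
+1 pad (align 2)
@6: start_time [8B, align 2] → 14
@14: lock [1B, align 1] → 15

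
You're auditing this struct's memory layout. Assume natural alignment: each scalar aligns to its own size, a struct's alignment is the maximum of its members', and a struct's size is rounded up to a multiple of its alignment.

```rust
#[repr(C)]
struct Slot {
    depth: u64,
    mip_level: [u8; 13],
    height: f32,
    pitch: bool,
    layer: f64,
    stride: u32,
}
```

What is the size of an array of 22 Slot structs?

depth at 0 (size 8, align 8) → ends 8
mip_level at 8 (size 13, align 1) → ends 21
pad 3 to align 4 for height
height at 24 (size 4, align 4) → ends 28
pitch at 28 (size 1, align 1) → ends 29
pad 3 to align 8 for layer
layer at 32 (size 8, align 8) → ends 40
stride at 40 (size 4, align 4) → ends 44
tail pad 4 to reach multiple of 8
total 48 bytes, alignment 8
array of 22: 22 × 48 = 1056

1056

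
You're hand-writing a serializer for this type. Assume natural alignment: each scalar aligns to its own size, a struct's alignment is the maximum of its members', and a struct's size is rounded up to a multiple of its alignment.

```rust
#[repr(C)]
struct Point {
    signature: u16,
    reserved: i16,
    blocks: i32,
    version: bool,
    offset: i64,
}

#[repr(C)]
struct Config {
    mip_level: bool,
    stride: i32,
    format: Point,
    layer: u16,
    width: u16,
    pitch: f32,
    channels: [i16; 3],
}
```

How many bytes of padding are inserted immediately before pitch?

Point: signature at 0 (size 2, align 2) → ends 2; reserved at 2 (size 2, align 2) → ends 4; blocks at 4 (size 4, align 4) → ends 8; version at 8 (size 1, align 1) → ends 9; pad 7 to align 8 for offset; offset at 16 (size 8, align 8) → ends 24; total 24 bytes, alignment 8
mip_level at 0 (size 1, align 1) → ends 1
pad 3 to align 4 for stride
stride at 4 (size 4, align 4) → ends 8
format at 8 (size 24, align 8) → ends 32
layer at 32 (size 2, align 2) → ends 34
width at 34 (size 2, align 2) → ends 36
pitch at 36 (size 4, align 4) → ends 40

0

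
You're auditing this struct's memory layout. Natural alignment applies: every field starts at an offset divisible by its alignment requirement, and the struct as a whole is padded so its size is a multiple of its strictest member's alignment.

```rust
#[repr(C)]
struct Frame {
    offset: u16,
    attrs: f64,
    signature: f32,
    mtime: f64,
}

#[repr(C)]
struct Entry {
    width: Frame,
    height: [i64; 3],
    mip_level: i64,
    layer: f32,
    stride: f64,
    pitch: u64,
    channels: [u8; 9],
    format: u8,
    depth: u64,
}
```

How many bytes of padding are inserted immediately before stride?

Frame: @0: offset [2B, align 2] → 2; +6 pad (align 8); @8: attrs [8B, align 8] → 16; @16: signature [4B, align 4] → 20; +4 pad (align 8); @24: mtime [8B, align 8] → 32; size 32, align 8
@0: width [32B, align 8] → 32
@32: height [24B, align 8] → 56
@56: mip_level [8B, align 8] → 64
@64: layer [4B, align 4] → 68
+4 pad (align 8)
@72: stride [8B, align 8] → 80

4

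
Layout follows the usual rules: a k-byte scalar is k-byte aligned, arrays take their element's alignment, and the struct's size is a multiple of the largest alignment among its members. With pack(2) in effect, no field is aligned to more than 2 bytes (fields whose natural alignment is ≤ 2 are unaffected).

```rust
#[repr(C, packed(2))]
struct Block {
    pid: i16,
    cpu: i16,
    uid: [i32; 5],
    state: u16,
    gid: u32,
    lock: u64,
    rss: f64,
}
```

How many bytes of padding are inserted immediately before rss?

0

pid at 0 (size 2, align 2) → ends 2
cpu at 2 (size 2, align 2) → ends 4
uid at 4 (size 20, align 2) → ends 24
state at 24 (size 2, align 2) → ends 26
gid at 26 (size 4, align 2) → ends 30
lock at 30 (size 8, align 2) → ends 38
rss at 38 (size 8, align 2) → ends 46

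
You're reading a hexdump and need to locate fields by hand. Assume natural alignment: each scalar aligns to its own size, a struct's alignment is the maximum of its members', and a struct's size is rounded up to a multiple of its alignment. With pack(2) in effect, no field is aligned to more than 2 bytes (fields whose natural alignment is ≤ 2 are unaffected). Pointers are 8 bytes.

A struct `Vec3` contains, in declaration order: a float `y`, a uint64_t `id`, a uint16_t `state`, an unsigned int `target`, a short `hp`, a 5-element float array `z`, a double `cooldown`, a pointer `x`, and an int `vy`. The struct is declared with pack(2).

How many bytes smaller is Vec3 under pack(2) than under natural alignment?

natural layout:
  0..4  y  (4B, 4-aligned)
  4..8  -- padding (4B)
  8..16  id  (8B, 8-aligned)
  16..18  state  (2B, 2-aligned)
  18..20  -- padding (2B)
  20..24  target  (4B, 4-aligned)
  24..26  hp  (2B, 2-aligned)
  26..28  -- padding (2B)
  28..48  z  (20B, 4-aligned)
  48..56  cooldown  (8B, 8-aligned)
  56..64  x  (8B, 8-aligned)
  64..68  vy  (4B, 4-aligned)
  68..72  -- tail padding (4B)
  sizeof = 72, alignof = 8
packed(2) layout:
  0..4  y  (4B, 2-aligned)
  4..12  id  (8B, 2-aligned)
  12..14  state  (2B, 2-aligned)
  14..18  target  (4B, 2-aligned)
  18..20  hp  (2B, 2-aligned)
  20..40  z  (20B, 2-aligned)
  40..48  cooldown  (8B, 2-aligned)
  48..56  x  (8B, 2-aligned)
  56..60  vy  (4B, 2-aligned)
  sizeof = 60, alignof = 2
72 − 60 = 12

12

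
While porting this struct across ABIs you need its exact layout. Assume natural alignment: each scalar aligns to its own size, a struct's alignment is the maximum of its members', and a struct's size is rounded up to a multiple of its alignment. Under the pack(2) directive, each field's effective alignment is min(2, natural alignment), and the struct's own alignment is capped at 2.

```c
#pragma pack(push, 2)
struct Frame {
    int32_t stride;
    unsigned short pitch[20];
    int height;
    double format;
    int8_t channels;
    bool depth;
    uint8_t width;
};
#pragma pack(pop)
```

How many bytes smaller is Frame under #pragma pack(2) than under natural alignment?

4

natural layout:
  @0: stride [4B, align 4] → 4
  @4: pitch [40B, align 2] → 44
  @44: height [4B, align 4] → 48
  @48: format [8B, align 8] → 56
  @56: channels [1B, align 1] → 57
  @57: depth [1B, align 1] → 58
  @58: width [1B, align 1] → 59
  +5 tail pad (align 8)
  size 64, align 8
packed(2) layout:
  @0: stride [4B, align 2] → 4
  @4: pitch [40B, align 2] → 44
  @44: height [4B, align 2] → 48
  @48: format [8B, align 2] → 56
  @56: channels [1B, align 1] → 57
  @57: depth [1B, align 1] → 58
  @58: width [1B, align 1] → 59
  +1 tail pad (align 2)
  size 60, align 2
64 − 60 = 4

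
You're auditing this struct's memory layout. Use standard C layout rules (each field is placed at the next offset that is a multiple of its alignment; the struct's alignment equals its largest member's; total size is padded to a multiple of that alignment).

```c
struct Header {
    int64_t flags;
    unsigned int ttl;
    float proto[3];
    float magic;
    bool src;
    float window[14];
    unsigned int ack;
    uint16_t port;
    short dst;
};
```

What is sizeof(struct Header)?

96 bytes

@0: flags [8B, align 8] → 8
@8: ttl [4B, align 4] → 12
@12: proto [12B, align 4] → 24
@24: magic [4B, align 4] → 28
@28: src [1B, align 1] → 29
+3 pad (align 4)
@32: window [56B, align 4] → 88
@88: ack [4B, align 4] → 92
@92: port [2B, align 2] → 94
@94: dst [2B, align 2] → 96
size 96, align 8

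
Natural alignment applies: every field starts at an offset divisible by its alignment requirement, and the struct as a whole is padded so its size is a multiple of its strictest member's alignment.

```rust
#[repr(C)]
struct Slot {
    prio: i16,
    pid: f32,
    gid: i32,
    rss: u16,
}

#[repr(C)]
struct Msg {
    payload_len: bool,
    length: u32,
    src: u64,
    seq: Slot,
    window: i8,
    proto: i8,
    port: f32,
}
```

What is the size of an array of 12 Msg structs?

Slot: @0: prio [2B, align 2] → 2; +2 pad (align 4); @4: pid [4B, align 4] → 8; @8: gid [4B, align 4] → 12; @12: rss [2B, align 2] → 14; +2 tail pad (align 4); size 16, align 4
@0: payload_len [1B, align 1] → 1
+3 pad (align 4)
@4: length [4B, align 4] → 8
@8: src [8B, align 8] → 16
@16: seq [16B, align 4] → 32
@32: window [1B, align 1] → 33
@33: proto [1B, align 1] → 34
+2 pad (align 4)
@36: port [4B, align 4] → 40
size 40, align 8
array of 12: 12 × 40 = 480

480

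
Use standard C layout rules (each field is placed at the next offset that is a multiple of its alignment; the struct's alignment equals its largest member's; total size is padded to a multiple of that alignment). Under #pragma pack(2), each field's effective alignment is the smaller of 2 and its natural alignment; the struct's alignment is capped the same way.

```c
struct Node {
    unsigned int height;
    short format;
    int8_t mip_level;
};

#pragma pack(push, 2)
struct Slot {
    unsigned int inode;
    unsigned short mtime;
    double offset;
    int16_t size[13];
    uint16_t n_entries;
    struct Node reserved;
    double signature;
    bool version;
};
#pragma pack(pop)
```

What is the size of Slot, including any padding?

Node: height at 0 (size 4, align 4) → ends 4; format at 4 (size 2, align 2) → ends 6; mip_level at 6 (size 1, align 1) → ends 7; tail pad 1 to reach multiple of 4; total 8 bytes, alignment 4
inode at 0 (size 4, align 2) → ends 4
mtime at 4 (size 2, align 2) → ends 6
offset at 6 (size 8, align 2) → ends 14
size at 14 (size 26, align 2) → ends 40
n_entries at 40 (size 2, align 2) → ends 42
reserved at 42 (size 8, align 2) → ends 50
signature at 50 (size 8, align 2) → ends 58
version at 58 (size 1, align 1) → ends 59
tail pad 1 to reach multiple of 2
total 60 bytes, alignment 2

60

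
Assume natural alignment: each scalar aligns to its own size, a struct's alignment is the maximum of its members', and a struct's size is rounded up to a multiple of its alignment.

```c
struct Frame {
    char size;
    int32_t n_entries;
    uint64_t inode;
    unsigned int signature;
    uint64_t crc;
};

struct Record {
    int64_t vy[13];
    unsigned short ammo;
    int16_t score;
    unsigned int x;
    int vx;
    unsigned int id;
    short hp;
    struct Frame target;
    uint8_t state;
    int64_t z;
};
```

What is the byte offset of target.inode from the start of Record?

136

Frame: @0: size [1B, align 1] → 1; +3 pad (align 4); @4: n_entries [4B, align 4] → 8; @8: inode [8B, align 8] → 16; @16: signature [4B, align 4] → 20; +4 pad (align 8); @24: crc [8B, align 8] → 32; size 32, align 8
@0: vy [104B, align 8] → 104
@104: ammo [2B, align 2] → 106
@106: score [2B, align 2] → 108
@108: x [4B, align 4] → 112
@112: vx [4B, align 4] → 116
@116: id [4B, align 4] → 120
@120: hp [2B, align 2] → 122
+6 pad (align 8)
@128: target [32B, align 8] → 160
within Frame: inode at 8
128 + 8 = 136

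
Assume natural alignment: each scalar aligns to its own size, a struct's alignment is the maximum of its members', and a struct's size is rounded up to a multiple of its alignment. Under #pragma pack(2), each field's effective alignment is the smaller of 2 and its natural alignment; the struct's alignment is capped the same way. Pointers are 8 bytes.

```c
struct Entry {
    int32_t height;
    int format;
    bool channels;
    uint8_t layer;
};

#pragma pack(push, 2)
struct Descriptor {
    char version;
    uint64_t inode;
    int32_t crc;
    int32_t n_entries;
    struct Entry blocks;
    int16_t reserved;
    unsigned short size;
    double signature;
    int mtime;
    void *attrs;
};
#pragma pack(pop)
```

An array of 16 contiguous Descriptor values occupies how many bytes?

Entry: @0: height [4B, align 4] → 4; @4: format [4B, align 4] → 8; @8: channels [1B, align 1] → 9; @9: layer [1B, align 1] → 10; +2 tail pad (align 4); size 12, align 4
@0: version [1B, align 1] → 1
+1 pad (align 2)
@2: inode [8B, align 2] → 10
@10: crc [4B, align 2] → 14
@14: n_entries [4B, align 2] → 18
@18: blocks [12B, align 2] → 30
@30: reserved [2B, align 2] → 32
@32: size [2B, align 2] → 34
@34: signature [8B, align 2] → 42
@42: mtime [4B, align 2] → 46
@46: attrs [8B, align 2] → 54
size 54, align 2
array of 16: 16 × 54 = 864

864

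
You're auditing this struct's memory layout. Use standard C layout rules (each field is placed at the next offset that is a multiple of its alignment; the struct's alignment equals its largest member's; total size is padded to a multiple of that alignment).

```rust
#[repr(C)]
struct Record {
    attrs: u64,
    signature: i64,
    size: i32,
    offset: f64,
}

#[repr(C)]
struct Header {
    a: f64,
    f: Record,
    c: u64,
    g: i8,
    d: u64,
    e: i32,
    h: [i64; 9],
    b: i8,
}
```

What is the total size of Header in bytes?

Record: 0..8  attrs  (8B, 8-aligned); 8..16  signature  (8B, 8-aligned); 16..20  size  (4B, 4-aligned); 20..24  -- padding (4B); 24..32  offset  (8B, 8-aligned); sizeof = 32, alignof = 8
0..8  a  (8B, 8-aligned)
8..40  f  (32B, 8-aligned)
40..48  c  (8B, 8-aligned)
48..49  g  (1B, 1-aligned)
49..56  -- padding (7B)
56..64  d  (8B, 8-aligned)
64..68  e  (4B, 4-aligned)
68..72  -- padding (4B)
72..144  h  (72B, 8-aligned)
144..145  b  (1B, 1-aligned)
145..152  -- tail padding (7B)
sizeof = 152, alignof = 8

152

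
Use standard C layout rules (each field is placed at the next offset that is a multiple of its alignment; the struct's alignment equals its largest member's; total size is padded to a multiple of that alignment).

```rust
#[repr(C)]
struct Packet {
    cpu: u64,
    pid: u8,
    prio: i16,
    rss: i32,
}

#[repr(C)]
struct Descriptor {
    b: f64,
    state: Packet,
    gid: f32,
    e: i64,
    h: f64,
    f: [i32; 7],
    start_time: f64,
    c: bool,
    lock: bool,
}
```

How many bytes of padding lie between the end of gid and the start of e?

4

Packet: 0..8  cpu  (8B, 8-aligned); 8..9  pid  (1B, 1-aligned); 9..10  -- padding (1B); 10..12  prio  (2B, 2-aligned); 12..16  rss  (4B, 4-aligned); sizeof = 16, alignof = 8
0..8  b  (8B, 8-aligned)
8..24  state  (16B, 8-aligned)
24..28  gid  (4B, 4-aligned)
28..32  -- padding (4B)
32..40  e  (8B, 8-aligned)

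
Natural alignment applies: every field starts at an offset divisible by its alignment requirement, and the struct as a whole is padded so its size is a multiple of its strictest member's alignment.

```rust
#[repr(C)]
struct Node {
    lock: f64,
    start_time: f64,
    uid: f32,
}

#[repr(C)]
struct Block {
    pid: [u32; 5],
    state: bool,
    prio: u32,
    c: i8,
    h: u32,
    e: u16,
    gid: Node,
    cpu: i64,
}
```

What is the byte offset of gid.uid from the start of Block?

56

Node: @0: lock [8B, align 8] → 8; @8: start_time [8B, align 8] → 16; @16: uid [4B, align 4] → 20; +4 tail pad (align 8); size 24, align 8
@0: pid [20B, align 4] → 20
@20: state [1B, align 1] → 21
+3 pad (align 4)
@24: prio [4B, align 4] → 28
@28: c [1B, align 1] → 29
+3 pad (align 4)
@32: h [4B, align 4] → 36
@36: e [2B, align 2] → 38
+2 pad (align 8)
@40: gid [24B, align 8] → 64
within Node: uid at 16
40 + 16 = 56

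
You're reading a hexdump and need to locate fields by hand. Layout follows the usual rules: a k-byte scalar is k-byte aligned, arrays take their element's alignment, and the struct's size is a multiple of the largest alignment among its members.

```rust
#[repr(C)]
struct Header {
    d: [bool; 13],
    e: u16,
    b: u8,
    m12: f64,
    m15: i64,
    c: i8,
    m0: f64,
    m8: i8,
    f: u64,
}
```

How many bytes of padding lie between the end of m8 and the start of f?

7

0..13  d  (13B, 1-aligned)
13..14  -- padding (1B)
14..16  e  (2B, 2-aligned)
16..17  b  (1B, 1-aligned)
17..24  -- padding (7B)
24..32  m12  (8B, 8-aligned)
32..40  m15  (8B, 8-aligned)
40..41  c  (1B, 1-aligned)
41..48  -- padding (7B)
48..56  m0  (8B, 8-aligned)
56..57  m8  (1B, 1-aligned)
57..64  -- padding (7B)
64..72  f  (8B, 8-aligned)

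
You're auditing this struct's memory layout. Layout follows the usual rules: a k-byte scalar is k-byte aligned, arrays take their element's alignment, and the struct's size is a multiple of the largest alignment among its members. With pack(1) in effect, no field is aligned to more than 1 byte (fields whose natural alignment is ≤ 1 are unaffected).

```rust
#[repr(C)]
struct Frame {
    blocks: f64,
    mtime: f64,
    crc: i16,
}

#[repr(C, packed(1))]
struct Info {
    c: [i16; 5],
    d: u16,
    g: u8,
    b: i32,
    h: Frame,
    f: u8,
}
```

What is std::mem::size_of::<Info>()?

Frame: 0..8  blocks  (8B, 8-aligned); 8..16  mtime  (8B, 8-aligned); 16..18  crc  (2B, 2-aligned); 18..24  -- tail padding (6B); sizeof = 24, alignof = 8
0..10  c  (10B, 1-aligned)
10..12  d  (2B, 1-aligned)
12..13  g  (1B, 1-aligned)
13..17  b  (4B, 1-aligned)
17..41  h  (24B, 1-aligned)
41..42  f  (1B, 1-aligned)
sizeof = 42, alignof = 1

42 bytes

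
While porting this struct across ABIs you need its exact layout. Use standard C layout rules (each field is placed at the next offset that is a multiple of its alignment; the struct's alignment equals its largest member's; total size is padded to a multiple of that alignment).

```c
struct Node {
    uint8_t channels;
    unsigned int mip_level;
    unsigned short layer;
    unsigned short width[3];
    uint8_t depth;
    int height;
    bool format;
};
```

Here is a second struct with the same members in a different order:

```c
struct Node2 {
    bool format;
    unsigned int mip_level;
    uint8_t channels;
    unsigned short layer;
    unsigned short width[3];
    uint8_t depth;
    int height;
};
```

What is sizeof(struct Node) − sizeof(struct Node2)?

4

channels at 0 (size 1, align 1) → ends 1
pad 3 to align 4 for mip_level
mip_level at 4 (size 4, align 4) → ends 8
layer at 8 (size 2, align 2) → ends 10
width at 10 (size 6, align 2) → ends 16
depth at 16 (size 1, align 1) → ends 17
pad 3 to align 4 for height
height at 20 (size 4, align 4) → ends 24
format at 24 (size 1, align 1) → ends 25
tail pad 3 to reach multiple of 4
total 28 bytes, alignment 4
— Node2 —
format at 0 (size 1, align 1) → ends 1
pad 3 to align 4 for mip_level
mip_level at 4 (size 4, align 4) → ends 8
channels at 8 (size 1, align 1) → ends 9
pad 1 to align 2 for layer
layer at 10 (size 2, align 2) → ends 12
width at 12 (size 6, align 2) → ends 18
depth at 18 (size 1, align 1) → ends 19
pad 1 to align 4 for height
height at 20 (size 4, align 4) → ends 24
total 24 bytes, alignment 4
28 − 24 = 4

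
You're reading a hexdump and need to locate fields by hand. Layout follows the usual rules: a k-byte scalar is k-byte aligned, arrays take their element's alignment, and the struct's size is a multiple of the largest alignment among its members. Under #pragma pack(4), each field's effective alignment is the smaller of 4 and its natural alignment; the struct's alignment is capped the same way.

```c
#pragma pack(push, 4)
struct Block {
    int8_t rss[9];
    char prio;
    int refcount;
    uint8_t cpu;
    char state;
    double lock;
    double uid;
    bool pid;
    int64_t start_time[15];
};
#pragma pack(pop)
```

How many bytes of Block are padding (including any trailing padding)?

7

0..9  rss  (9B, 1-aligned)
9..10  prio  (1B, 1-aligned)
10..12  -- padding (2B)
12..16  refcount  (4B, 4-aligned)
16..17  cpu  (1B, 1-aligned)
17..18  state  (1B, 1-aligned)
18..20  -- padding (2B)
20..28  lock  (8B, 4-aligned)
28..36  uid  (8B, 4-aligned)
36..37  pid  (1B, 1-aligned)
37..40  -- padding (3B)
40..160  start_time  (120B, 4-aligned)
sizeof = 160, alignof = 4
data bytes 153, size 160 → padding 7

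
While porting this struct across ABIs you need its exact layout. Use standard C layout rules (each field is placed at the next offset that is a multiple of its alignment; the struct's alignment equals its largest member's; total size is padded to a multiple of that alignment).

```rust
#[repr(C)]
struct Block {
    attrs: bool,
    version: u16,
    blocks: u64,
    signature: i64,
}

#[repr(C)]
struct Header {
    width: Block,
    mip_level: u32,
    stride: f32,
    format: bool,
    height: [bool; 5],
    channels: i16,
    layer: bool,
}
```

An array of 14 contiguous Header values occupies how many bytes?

Block: 0..1  attrs  (1B, 1-aligned); 1..2  -- padding (1B); 2..4  version  (2B, 2-aligned); 4..8  -- padding (4B); 8..16  blocks  (8B, 8-aligned); 16..24  signature  (8B, 8-aligned); sizeof = 24, alignof = 8
0..24  width  (24B, 8-aligned)
24..28  mip_level  (4B, 4-aligned)
28..32  stride  (4B, 4-aligned)
32..33  format  (1B, 1-aligned)
33..38  height  (5B, 1-aligned)
38..40  channels  (2B, 2-aligned)
40..41  layer  (1B, 1-aligned)
41..48  -- tail padding (7B)
sizeof = 48, alignof = 8
array of 14: 14 × 48 = 672

672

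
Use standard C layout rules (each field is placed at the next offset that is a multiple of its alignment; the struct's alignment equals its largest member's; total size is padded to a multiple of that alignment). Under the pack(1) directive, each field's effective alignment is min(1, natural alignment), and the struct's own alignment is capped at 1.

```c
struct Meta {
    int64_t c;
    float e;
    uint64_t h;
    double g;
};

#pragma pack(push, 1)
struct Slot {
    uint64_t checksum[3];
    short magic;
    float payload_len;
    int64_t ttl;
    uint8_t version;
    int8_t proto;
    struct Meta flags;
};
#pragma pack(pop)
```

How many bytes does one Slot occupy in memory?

72 bytes

Meta: @0: c [8B, align 8] → 8; @8: e [4B, align 4] → 12; +4 pad (align 8); @16: h [8B, align 8] → 24; @24: g [8B, align 8] → 32; size 32, align 8
@0: checksum [24B, align 1] → 24
@24: magic [2B, align 1] → 26
@26: payload_len [4B, align 1] → 30
@30: ttl [8B, align 1] → 38
@38: version [1B, align 1] → 39
@39: proto [1B, align 1] → 40
@40: flags [32B, align 1] → 72
size 72, align 1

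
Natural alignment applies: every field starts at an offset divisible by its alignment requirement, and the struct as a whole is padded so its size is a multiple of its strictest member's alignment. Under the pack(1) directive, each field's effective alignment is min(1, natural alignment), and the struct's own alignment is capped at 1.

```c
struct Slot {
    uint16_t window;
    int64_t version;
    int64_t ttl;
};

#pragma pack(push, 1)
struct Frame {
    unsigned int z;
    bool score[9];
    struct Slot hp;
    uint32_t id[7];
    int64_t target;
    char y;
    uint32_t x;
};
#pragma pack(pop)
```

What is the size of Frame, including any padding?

Slot: window at 0 (size 2, align 2) → ends 2; pad 6 to align 8 for version; version at 8 (size 8, align 8) → ends 16; ttl at 16 (size 8, align 8) → ends 24; total 24 bytes, alignment 8
z at 0 (size 4, align 1) → ends 4
score at 4 (size 9, align 1) → ends 13
hp at 13 (size 24, align 1) → ends 37
id at 37 (size 28, align 1) → ends 65
target at 65 (size 8, align 1) → ends 73
y at 73 (size 1, align 1) → ends 74
x at 74 (size 4, align 1) → ends 78
total 78 bytes, alignment 1

78 bytes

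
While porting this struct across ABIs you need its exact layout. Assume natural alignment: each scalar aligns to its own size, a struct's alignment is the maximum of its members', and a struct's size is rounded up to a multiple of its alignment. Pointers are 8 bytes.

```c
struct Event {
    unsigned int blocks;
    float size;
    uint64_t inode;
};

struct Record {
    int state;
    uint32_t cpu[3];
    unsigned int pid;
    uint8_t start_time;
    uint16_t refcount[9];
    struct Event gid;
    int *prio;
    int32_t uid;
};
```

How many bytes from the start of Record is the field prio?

Event: @0: blocks [4B, align 4] → 4; @4: size [4B, align 4] → 8; @8: inode [8B, align 8] → 16; size 16, align 8
@0: state [4B, align 4] → 4
@4: cpu [12B, align 4] → 16
@16: pid [4B, align 4] → 20
@20: start_time [1B, align 1] → 21
+1 pad (align 2)
@22: refcount [18B, align 2] → 40
@40: gid [16B, align 8] → 56
@56: prio [8B, align 8] → 64

56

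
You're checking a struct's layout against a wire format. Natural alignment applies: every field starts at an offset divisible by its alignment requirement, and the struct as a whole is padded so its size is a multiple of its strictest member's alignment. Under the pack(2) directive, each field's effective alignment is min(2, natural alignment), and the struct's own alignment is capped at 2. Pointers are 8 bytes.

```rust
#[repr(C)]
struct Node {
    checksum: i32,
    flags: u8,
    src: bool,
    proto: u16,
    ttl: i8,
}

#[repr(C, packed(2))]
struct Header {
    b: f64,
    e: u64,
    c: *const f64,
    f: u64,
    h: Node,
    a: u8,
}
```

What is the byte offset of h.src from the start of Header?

Node: @0: checksum [4B, align 4] → 4; @4: flags [1B, align 1] → 5; @5: src [1B, align 1] → 6; @6: proto [2B, align 2] → 8; @8: ttl [1B, align 1] → 9; +3 tail pad (align 4); size 12, align 4
@0: b [8B, align 2] → 8
@8: e [8B, align 2] → 16
@16: c [8B, align 2] → 24
@24: f [8B, align 2] → 32
@32: h [12B, align 2] → 44
within Node: src at 5
32 + 5 = 37

37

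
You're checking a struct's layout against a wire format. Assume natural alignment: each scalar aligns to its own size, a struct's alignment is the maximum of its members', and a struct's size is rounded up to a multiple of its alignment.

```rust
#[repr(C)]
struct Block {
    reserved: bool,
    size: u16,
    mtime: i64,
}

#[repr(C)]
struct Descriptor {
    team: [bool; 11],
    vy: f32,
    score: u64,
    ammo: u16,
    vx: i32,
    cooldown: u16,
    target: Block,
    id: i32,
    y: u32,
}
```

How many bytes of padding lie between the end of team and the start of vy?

Block: reserved at 0 (size 1, align 1) → ends 1; pad 1 to align 2 for size; size at 2 (size 2, align 2) → ends 4; pad 4 to align 8 for mtime; mtime at 8 (size 8, align 8) → ends 16; total 16 bytes, alignment 8
team at 0 (size 11, align 1) → ends 11
pad 1 to align 4 for vy
vy at 12 (size 4, align 4) → ends 16

1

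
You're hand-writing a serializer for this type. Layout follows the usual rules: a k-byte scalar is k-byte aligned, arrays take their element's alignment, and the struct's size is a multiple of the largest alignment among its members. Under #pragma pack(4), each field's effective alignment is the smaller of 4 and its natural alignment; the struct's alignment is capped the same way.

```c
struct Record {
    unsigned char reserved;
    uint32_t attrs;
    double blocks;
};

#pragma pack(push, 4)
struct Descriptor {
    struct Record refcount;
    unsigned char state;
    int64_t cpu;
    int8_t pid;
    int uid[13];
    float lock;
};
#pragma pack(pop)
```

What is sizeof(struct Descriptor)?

Record: reserved at 0 (size 1, align 1) → ends 1; pad 3 to align 4 for attrs; attrs at 4 (size 4, align 4) → ends 8; blocks at 8 (size 8, align 8) → ends 16; total 16 bytes, alignment 8
refcount at 0 (size 16, align 4) → ends 16
state at 16 (size 1, align 1) → ends 17
pad 3 to align 4 for cpu
cpu at 20 (size 8, align 4) → ends 28
pid at 28 (size 1, align 1) → ends 29
pad 3 to align 4 for uid
uid at 32 (size 52, align 4) → ends 84
lock at 84 (size 4, align 4) → ends 88
total 88 bytes, alignment 4

88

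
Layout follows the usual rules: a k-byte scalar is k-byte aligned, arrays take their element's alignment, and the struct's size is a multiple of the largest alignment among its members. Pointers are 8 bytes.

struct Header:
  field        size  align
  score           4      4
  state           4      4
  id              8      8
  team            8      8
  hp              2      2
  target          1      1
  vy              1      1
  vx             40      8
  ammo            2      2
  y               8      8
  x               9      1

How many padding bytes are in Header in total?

@0: score [4B, align 4] → 4
@4: state [4B, align 4] → 8
@8: id [8B, align 8] → 16
@16: team [8B, align 8] → 24
@24: hp [2B, align 2] → 26
@26: target [1B, align 1] → 27
@27: vy [1B, align 1] → 28
+4 pad (align 8)
@32: vx [40B, align 8] → 72
@72: ammo [2B, align 2] → 74
+6 pad (align 8)
@80: y [8B, align 8] → 88
@88: x [9B, align 1] → 97
+7 tail pad (align 8)
size 104, align 8
data bytes 87, size 104 → padding 17

17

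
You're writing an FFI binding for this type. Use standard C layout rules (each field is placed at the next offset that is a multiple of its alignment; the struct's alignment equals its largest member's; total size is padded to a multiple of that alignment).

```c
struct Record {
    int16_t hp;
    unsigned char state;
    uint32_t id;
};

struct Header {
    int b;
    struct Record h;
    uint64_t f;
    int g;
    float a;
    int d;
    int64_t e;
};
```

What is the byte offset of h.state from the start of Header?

6

Record: @0: hp [2B, align 2] → 2; @2: state [1B, align 1] → 3; +1 pad (align 4); @4: id [4B, align 4] → 8; size 8, align 4
@0: b [4B, align 4] → 4
@4: h [8B, align 4] → 12
within Record: state at 2
4 + 2 = 6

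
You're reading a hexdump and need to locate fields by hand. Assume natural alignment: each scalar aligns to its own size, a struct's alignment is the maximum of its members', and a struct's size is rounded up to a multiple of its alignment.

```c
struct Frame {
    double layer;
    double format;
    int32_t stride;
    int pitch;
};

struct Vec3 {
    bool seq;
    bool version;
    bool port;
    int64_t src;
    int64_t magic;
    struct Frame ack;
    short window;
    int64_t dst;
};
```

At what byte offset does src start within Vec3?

Frame: layer at 0 (size 8, align 8) → ends 8; format at 8 (size 8, align 8) → ends 16; stride at 16 (size 4, align 4) → ends 20; pitch at 20 (size 4, align 4) → ends 24; total 24 bytes, alignment 8
seq at 0 (size 1, align 1) → ends 1
version at 1 (size 1, align 1) → ends 2
port at 2 (size 1, align 1) → ends 3
pad 5 to align 8 for src
src at 8 (size 8, align 8) → ends 16

8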